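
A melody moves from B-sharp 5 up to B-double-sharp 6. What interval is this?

augmented 8th

B to B is the same letter name, plus an octave, so the interval is some kind of octave.
B#5 to B##6 spans 13 semitones — one semitone wider than the perfect octave (12) — giving an augmented octave.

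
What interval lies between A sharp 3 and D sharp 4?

perfect fourth

A to D spans four letter names (A-B-C-D), so the interval is some kind of fourth.
A#3 to D#4 is 5 semitones, matching the perfect fourth exactly, so the quality is perfect.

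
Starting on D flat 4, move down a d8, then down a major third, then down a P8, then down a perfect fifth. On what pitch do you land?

A diminished octave down from Db4 is D3.
A major third down from D3 is Bb2.
A perfect octave down from Bb2 is Bb1.
Down a perfect fifth from Bb1: Eb1 (7 semitones down).

E flat 1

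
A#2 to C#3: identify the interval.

minor third

A to C spans three letter names (A-B-C): a third.
A major third would be 4 semitones, but A#2 to C#3 is 3 — one semitone narrower, making it a minor third.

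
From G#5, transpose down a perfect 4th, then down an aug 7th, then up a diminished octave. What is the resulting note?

Ebb5

Down a perfect fourth from G#5: D#5 (5 semitones down).
D#5 down an augmented seventh → Eb4 (12 semitones).
Eb4 up a diminished octave → Ebb5 (11 semitones).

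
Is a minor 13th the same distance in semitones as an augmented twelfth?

Yes

A minor thirteenth spans 20 semitones, and an augmented twelfth also spans 20 semitones — they're enharmonic.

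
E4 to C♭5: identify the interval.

diminished 6th

E to C spans six letter names (E-F-G-A-B-C) — that makes it a sixth of some quality.
A major sixth would be 9 semitones; E4 to Cb5 is 7, two semitones narrower, so the interval is diminished.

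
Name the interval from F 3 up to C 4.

P5

F to C spans five letter names (F-G-A-B-C): a fifth.
F3 to C4 is 7 semitones, matching the perfect fifth exactly, so the quality is perfect.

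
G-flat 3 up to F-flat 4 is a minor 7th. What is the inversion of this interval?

major second

Inverted interval numbers add to nine, so a seventh pairs with a second (7 + 2 = 9).
The quality also flips — minor becomes major — giving a major second.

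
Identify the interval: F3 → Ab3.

F to A spans three letter names (F-G-A), so the interval is some kind of third.
A major third would be 4 semitones, but F3 to Ab3 is 3 — one semitone narrower, making it a minor third.

minor third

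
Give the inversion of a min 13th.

major third

First reduce the compound minor thirteenth to its simple form, a minor sixth.
Inverted interval numbers add to nine, so a sixth pairs with a third (6 + 3 = 9).
And minor becomes major under inversion, so we get a major third.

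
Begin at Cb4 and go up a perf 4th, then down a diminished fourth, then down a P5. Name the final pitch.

Up a perfect fourth from Cb4: Fb4 (5 semitones up).
Down a diminished fourth from Fb4: C4 (4 semitones down).
Down a perfect fifth from C4: F3 (7 semitones down).

F3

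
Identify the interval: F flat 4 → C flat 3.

Descending from Fb4 to Cb3 is the same interval as ascending Cb3 to Fb4.
C to F spans four letter names (C-D-E-F), plus an octave — that makes it an eleventh of some quality.
Counting semitones, Cb3→Fb4 is 17, which is the perfect eleventh.
(Equivalently, a compound perfect fourth: a perfect fourth plus an octave.)

perfect eleventh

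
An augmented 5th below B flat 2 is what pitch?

The fifth takes the letter from B down to E.
Moving 8 semitones down from Bb2 (the size of an augmented fifth) reaches Ebb2.

E double-flat 2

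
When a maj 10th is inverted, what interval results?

m6

First reduce the compound major tenth to its simple form, a major third.
Inverted interval numbers add to nine, so a third pairs with a sixth (3 + 6 = 9).
Quality inverts too: major becomes minor. That makes the inversion a minor sixth.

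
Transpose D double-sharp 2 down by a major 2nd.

Two letter names down from D: C.
Moving 2 semitones down from D##2 (the size of a major second) reaches C##2.

C double-sharp 2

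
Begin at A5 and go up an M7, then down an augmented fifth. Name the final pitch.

C6

A5 up a major seventh → G#6 (11 semitones).
G#6 down an augmented fifth → C6 (8 semitones).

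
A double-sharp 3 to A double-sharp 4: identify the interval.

P8

A to A is the same letter name, plus an octave, so the interval is some kind of octave.
A##3 to A##4 is 12 semitones, matching the perfect octave exactly, so the quality is perfect.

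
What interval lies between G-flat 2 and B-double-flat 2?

m3

G to B spans three letter names (G-A-B), so the interval is some kind of third.
Gb2 to Bbb2 is 3 semitones, a half step short of the major third (4), so this is minor.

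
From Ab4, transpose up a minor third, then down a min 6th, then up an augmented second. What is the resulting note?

F#4

Ab4 up a minor third → Cb5 (3 semitones).
Down a minor sixth from Cb5: Eb4 (8 semitones down).
Eb4 up an augmented second → F#4 (3 semitones).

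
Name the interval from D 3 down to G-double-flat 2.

AA5

Descending from D3 to Gbb2 is the same interval as ascending Gbb2 to D3.
G to D spans five letter names (G-A-B-C-D) — that makes it a fifth of some quality.
A perfect fifth would be 7 semitones; Gbb2 to D3 is 9, two semitones wider, so the interval is doubly augmented.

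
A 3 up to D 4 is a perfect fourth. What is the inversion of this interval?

Interval numbers invert to sum to nine: 4 + 5 = 9, so a fourth inverts to a fifth.
The quality also flips — perfect stays perfect — giving a perfect fifth.

P5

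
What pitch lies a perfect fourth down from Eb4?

Counting four letter names down from E lands on B.
A perfect fourth spans 5 semitones, so from Eb4 the target pitch is Bb3.

Bb3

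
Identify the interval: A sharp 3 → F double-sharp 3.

Descending from A#3 to F##3 is the same interval as ascending F##3 to A#3.
F to A spans three letter names (F-G-A), so the interval is some kind of third.
F##3 to A#3 is 3 semitones, a half step short of the major third (4), so this is minor.

m3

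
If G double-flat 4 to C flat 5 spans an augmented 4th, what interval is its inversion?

Inverted interval numbers add to nine, so a fourth pairs with a fifth (4 + 5 = 9).
The quality also flips — augmented becomes diminished — giving a diminished fifth.

diminished fifth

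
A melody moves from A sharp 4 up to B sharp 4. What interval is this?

M2

A to B spans two letter names (A-B) — that makes it a second of some quality.
A#4 to B#4 is 2 semitones, matching the major second exactly, so the quality is major.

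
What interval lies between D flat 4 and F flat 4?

m3

D to F spans three letter names (D-E-F) — that makes it a third of some quality.
Db4 to Fb4 is 3 semitones, a half step short of the major third (4), so this is minor.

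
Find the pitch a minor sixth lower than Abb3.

Six letter names down from A: C.
Moving 8 semitones down from Abb3 (the size of a minor sixth) reaches Cb3.

Cb3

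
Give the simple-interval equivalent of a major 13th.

Subtracting seven from the interval number removes an octave: 13 − 7 = 6.
Quality carries through unchanged, so the simple form is a major sixth.

M6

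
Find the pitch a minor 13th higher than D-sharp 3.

B 4

Six letters up from D (plus an octave) reaches B.
A minor thirteenth spans 20 semitones, so from D#3 the target pitch is B4.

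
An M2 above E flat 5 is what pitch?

The second takes the letter from E up to F.
A major second spans 2 semitones, so from Eb5 the target pitch is F5.

F 5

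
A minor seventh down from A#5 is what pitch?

B#4

The seventh takes the letter from A down to B.
A minor seventh spans 10 semitones, so from A#5 the target pitch is B#4.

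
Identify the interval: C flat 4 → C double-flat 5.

d8

C to C is the same letter name, plus an octave: an octave.
The perfect octave is 12 semitones; here we have 11, one semitone narrower: diminished.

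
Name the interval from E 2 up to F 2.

minor second

E to F spans two letter names (E-F), so the interval is some kind of second.
At 1 semitone, E2→F2 falls one short of a major second: minor.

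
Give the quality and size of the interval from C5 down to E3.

m13

Descending from C5 to E3 is the same interval as ascending E3 to C5.
E to C spans six letter names (E-F-G-A-B-C), plus an octave: a thirteenth.
E3 to C5 is 20 semitones, a half step short of the major thirteenth (21), so this is minor.
(Equivalently, a compound minor sixth: a minor sixth plus an octave.)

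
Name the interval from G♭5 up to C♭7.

perfect 11th

G to C spans four letter names (G-A-B-C), plus an octave — that makes it an eleventh of some quality.
Counting semitones, Gb5→Cb7 is 17, which is the perfect eleventh.
(Equivalently, a compound perfect fourth: a perfect fourth plus an octave.)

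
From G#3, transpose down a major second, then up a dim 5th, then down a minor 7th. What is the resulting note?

Down a major second from G#3: F#3 (2 semitones down).
Up a diminished fifth from F#3: C4 (6 semitones up).
A minor seventh down from C4 is D3.

D3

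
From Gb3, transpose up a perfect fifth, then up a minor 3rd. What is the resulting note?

A perfect fifth up from Gb3 is Db4.
Up a minor third from Db4: Fb4 (3 semitones up).

Fb4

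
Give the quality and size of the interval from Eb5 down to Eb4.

perfect 8th

Descending from Eb5 to Eb4 is the same interval as ascending Eb4 to Eb5.
E to E is the same letter name, plus an octave, so the interval is some kind of octave.
Eb4 to Eb5 is 12 semitones, matching the perfect octave exactly, so the quality is perfect.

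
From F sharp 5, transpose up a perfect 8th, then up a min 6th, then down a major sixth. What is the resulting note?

F 6

Up a perfect octave from F#5: F#6 (12 semitones up).
F#6 up a minor sixth → D7 (8 semitones).
Down a major sixth from D7: F6 (9 semitones down).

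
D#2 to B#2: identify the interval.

D to B spans six letter names (D-E-F-G-A-B), so the interval is some kind of sixth.
The major sixth spans 9 semitones, and D#2 to B#2 is exactly 9 semitones — so this is a major sixth.

major sixth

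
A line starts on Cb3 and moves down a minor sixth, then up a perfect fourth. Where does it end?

Ab2

A minor sixth down from Cb3 is Eb2.
A perfect fourth up from Eb2 is Ab2.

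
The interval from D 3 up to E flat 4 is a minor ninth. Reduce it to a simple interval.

minor second

Subtracting seven from the interval number removes an octave: 9 − 7 = 2.
That makes a minor ninth a compound minor second — an octave plus a minor second.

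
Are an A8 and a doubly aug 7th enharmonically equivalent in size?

Yes

Both span 13 semitones: an augmented octave and a doubly augmented seventh are the same chromatic distance.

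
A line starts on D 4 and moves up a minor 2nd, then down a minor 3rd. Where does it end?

Up a minor second from D4: Eb4 (1 semitone up).
Down a minor third from Eb4: C4 (3 semitones down).

C 4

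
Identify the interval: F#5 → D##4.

Descending from F#5 to D##4 is the same interval as ascending D##4 to F#5.
D to F spans three letter names (D-E-F), plus an octave — that makes it a tenth of some quality.
A major tenth would be 16 semitones; D##4 to F#5 is 14, two semitones narrower, so the interval is diminished.
(Equivalently, a compound diminished third: a diminished third plus an octave.)

diminished tenth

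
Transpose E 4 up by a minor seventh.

D 5

Seven letter names up from E: D.
A minor seventh spans 10 semitones, so from E4 the target pitch is D5.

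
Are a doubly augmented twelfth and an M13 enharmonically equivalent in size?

Both span 21 semitones: a doubly augmented twelfth and a major thirteenth are the same chromatic distance.

Yes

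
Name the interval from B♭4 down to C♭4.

Descending from Bb4 to Cb4 is the same interval as ascending Cb4 to Bb4.
C to B spans seven letter names (C-D-E-F-G-A-B): a seventh.
Counting semitones, Cb4→Bb4 is 11, which is the major seventh.

major seventh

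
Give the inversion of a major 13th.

First reduce the compound major thirteenth to its simple form, a major sixth.
Interval numbers invert to sum to nine: 6 + 3 = 9, so a sixth inverts to a third.
Quality inverts too: major becomes minor. That makes the inversion a minor third.

minor 3rd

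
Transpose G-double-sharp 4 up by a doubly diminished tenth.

B-flat 5

Three letters up from G (plus an octave) reaches B.
A doubly diminished tenth is 13 semitones; 13 semitones up from G##4 gives Bb5.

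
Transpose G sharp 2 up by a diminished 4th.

C 3

Four letter names up from G: C.
A diminished fourth is 4 semitones; 4 semitones up from G#2 gives C3.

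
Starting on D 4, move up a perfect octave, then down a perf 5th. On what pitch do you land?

A perfect octave up from D4 is D5.
D5 down a perfect fifth → G4 (7 semitones).

G 4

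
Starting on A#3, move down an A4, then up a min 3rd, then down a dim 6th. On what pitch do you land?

A#3 down an augmented fourth → E3 (6 semitones).
A minor third up from E3 is G3.
A diminished sixth down from G3 is B#2.

B#2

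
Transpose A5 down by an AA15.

Abb3

For a fifteenth the letter name doesn't change: still A, two octaves down.
A doubly augmented fifteenth is 26 semitones; 26 semitones down from A5 gives Abb3.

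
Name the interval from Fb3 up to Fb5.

F to F is the same letter name, plus 2 octaves: a fifteenth.
Counting semitones, Fb3→Fb5 is 24, which is the perfect fifteenth.
(Equivalently, a compound perfect octave: a perfect octave plus an octave.)

perfect fifteenth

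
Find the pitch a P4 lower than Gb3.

Db3

The fourth takes the letter from G down to D.
A perfect fourth is 5 semitones; 5 semitones down from Gb3 gives Db3.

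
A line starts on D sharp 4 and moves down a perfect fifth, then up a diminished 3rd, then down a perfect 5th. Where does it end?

D#4 down a perfect fifth → G#3 (7 semitones).
G#3 up a diminished third → Bb3 (2 semitones).
Down a perfect fifth from Bb3: Eb3 (7 semitones down).

E flat 3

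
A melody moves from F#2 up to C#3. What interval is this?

perfect fifth

F to C spans five letter names (F-G-A-B-C): a fifth.
F#2 to C#3 is 7 semitones, matching the perfect fifth exactly, so the quality is perfect.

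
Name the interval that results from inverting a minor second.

The rule of nine gives the new number: 9 − 2 = 7, so a second becomes a seventh.
Quality inverts too: minor becomes major. That makes the inversion a major seventh.

major seventh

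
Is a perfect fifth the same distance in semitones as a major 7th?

A perfect fifth spans 7 semitones; a major seventh spans 11 semitones. They differ by 4.

No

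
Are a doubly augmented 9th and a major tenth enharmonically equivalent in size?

Yes

A doubly augmented ninth = 16 semitones = a major tenth; enharmonically equal.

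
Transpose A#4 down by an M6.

C#4

The sixth takes the letter from A down to C.
A major sixth spans 9 semitones, so from A#4 the target pitch is C#4.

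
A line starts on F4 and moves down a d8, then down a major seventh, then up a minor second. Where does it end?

Down a diminished octave from F4: F#3 (11 semitones down).
A major seventh down from F#3 is G2.
G2 up a minor second → Ab2 (1 semitone).

Ab2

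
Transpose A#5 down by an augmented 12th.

Five letters down from A (plus an octave) reaches D.
Moving 20 semitones down from A#5 (the size of an augmented twelfth) reaches D4.

D4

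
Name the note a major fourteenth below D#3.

E1

Seven letters down from D (plus an octave) reaches E.
Moving 23 semitones down from D#3 (the size of a major fourteenth) reaches E1.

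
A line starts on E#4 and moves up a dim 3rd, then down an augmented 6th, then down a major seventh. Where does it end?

A diminished third up from E#4 is G4.
G4 down an augmented sixth → Bbb3 (10 semitones).
A major seventh down from Bbb3 is Cbb3.

Cbb3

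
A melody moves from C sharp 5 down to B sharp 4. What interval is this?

minor 2nd

Descending from C#5 to B#4 is the same interval as ascending B#4 to C#5.
B to C spans two letter names (B-C) — that makes it a second of some quality.
At 1 semitone, B#4→C#5 falls one short of a major second: minor.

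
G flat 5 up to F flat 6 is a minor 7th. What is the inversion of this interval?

The rule of nine gives the new number: 9 − 7 = 2, so a seventh becomes a second.
The quality also flips — minor becomes major — giving a major second.

major 2nd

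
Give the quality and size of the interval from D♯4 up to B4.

D to B spans six letter names (D-E-F-G-A-B) — that makes it a sixth of some quality.
A major sixth would be 9 semitones, but D#4 to B4 is 8 — one semitone narrower, making it a minor sixth.

minor sixth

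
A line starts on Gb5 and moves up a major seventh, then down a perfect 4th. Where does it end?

C6

Up a major seventh from Gb5: F6 (11 semitones up).
Down a perfect fourth from F6: C6 (5 semitones down).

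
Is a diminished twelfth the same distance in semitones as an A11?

Yes

A diminished twelfth = 18 semitones = an augmented eleventh; enharmonically equal.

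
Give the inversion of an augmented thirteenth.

diminished 3rd

First reduce the compound augmented thirteenth to its simple form, an augmented sixth.
Inverted interval numbers add to nine, so a sixth pairs with a third (6 + 3 = 9).
And augmented becomes diminished under inversion, so we get a diminished third.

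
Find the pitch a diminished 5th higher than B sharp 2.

The fifth takes the letter from B up to F.
A diminished fifth is 6 semitones; 6 semitones up from B#2 gives F#3.

F sharp 3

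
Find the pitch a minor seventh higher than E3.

D4

Counting seven letter names up from E lands on D.
A minor seventh spans 10 semitones, so from E3 the target pitch is D4.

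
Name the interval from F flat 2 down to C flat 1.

Descending from Fb2 to Cb1 is the same interval as ascending Cb1 to Fb2.
C to F spans four letter names (C-D-E-F), plus an octave, so the interval is some kind of eleventh.
Counting semitones, Cb1→Fb2 is 17, which is the perfect eleventh.
(Equivalently, a compound perfect fourth: a perfect fourth plus an octave.)

perfect 11th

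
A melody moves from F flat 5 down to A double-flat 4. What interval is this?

major sixth

Descending from Fb5 to Abb4 is the same interval as ascending Abb4 to Fb5.
A to F spans six letter names (A-B-C-D-E-F), so the interval is some kind of sixth.
Counting semitones, Abb4→Fb5 is 9, which is the major sixth.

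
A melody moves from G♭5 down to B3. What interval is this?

Descending from Gb5 to B3 is the same interval as ascending B3 to Gb5.
B to G spans six letter names (B-C-D-E-F-G), plus an octave — that makes it a thirteenth of some quality.
A major thirteenth would be 21 semitones; B3 to Gb5 is 19, two semitones narrower, so the interval is diminished.
(Equivalently, a compound diminished sixth: a diminished sixth plus an octave.)

diminished thirteenth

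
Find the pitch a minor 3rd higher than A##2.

Counting three letter names up from A lands on C.
A minor third spans 3 semitones, so from A##2 the target pitch is C##3.

C##3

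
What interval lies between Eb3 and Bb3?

perfect fifth

E to B spans five letter names (E-F-G-A-B): a fifth.
The perfect fifth spans 7 semitones, and Eb3 to Bb3 is exactly 7 semitones — so this is a perfect fifth.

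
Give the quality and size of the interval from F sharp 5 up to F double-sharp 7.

F to F is the same letter name, plus 2 octaves, so the interval is some kind of fifteenth.
A perfect fifteenth would be 24 semitones; F#5 to F##7 is 25, one semitone wider, so the interval is augmented.
(Equivalently, a compound augmented octave: an augmented octave plus an octave.)

augmented fifteenth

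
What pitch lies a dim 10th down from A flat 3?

F sharp 2

Three letters down from A (plus an octave) reaches F.
Moving 14 semitones down from Ab3 (the size of a diminished tenth) reaches F#2.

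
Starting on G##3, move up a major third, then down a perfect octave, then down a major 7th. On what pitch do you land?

A major third up from G##3 is B##3.
A perfect octave down from B##3 is B##2.
Down a major seventh from B##2: C##2 (11 semitones down).

C##2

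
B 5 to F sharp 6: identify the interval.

perfect fifth

B to F spans five letter names (B-C-D-E-F): a fifth.
Counting semitones, B5→F#6 is 7, which is the perfect fifth.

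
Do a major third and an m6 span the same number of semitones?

No

A major third is 4 semitones but a minor sixth is 8 semitones — different sizes.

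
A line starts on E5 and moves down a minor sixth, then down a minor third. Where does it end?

E#4

Down a minor sixth from E5: G#4 (8 semitones down).
G#4 down a minor third → E#4 (3 semitones).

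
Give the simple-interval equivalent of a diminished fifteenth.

Take out an octave (7 from the number): 15 − 7 = 8.
So a diminished fifteenth is an octave plus a diminished octave. The quality is unchanged.

diminished octave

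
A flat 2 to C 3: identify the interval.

M3

A to C spans three letter names (A-B-C) — that makes it a third of some quality.
Ab2 to C3 is 4 semitones, matching the major third exactly, so the quality is major.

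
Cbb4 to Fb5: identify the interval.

C to F spans four letter names (C-D-E-F), plus an octave: an eleventh.
The perfect eleventh is 17 semitones; here we have 18, one semitone wider: augmented.
(Equivalently, a compound augmented fourth: an augmented fourth plus an octave.)

augmented 11th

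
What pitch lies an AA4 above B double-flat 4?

E 5

Counting four letter names up from B lands on E.
A doubly augmented fourth spans 7 semitones, so from Bbb4 the target pitch is E5.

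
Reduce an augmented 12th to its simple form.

Subtracting seven from the interval number removes an octave: 12 − 7 = 5.
Quality carries through unchanged, so the simple form is an augmented fifth.

A5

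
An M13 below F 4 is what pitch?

A-flat 2

Six letters down from F (plus an octave) reaches A.
A major thirteenth spans 21 semitones, so from F4 the target pitch is Ab2.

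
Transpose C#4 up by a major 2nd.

D#4

Counting two letter names up from C lands on D.
A major second is 2 semitones; 2 semitones up from C#4 gives D#4.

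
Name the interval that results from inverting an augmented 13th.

diminished 3rd

First reduce the compound augmented thirteenth to its simple form, an augmented sixth.
Inverted interval numbers add to nine, so a sixth pairs with a third (6 + 3 = 9).
The quality also flips — augmented becomes diminished — giving a diminished third.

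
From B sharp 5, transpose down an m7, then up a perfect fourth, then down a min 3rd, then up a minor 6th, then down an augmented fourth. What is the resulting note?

F sharp 5

A minor seventh down from B#5 is C##5.
C##5 up a perfect fourth → F##5 (5 semitones).
A minor third down from F##5 is D##5.
D##5 up a minor sixth → B#5 (8 semitones).
Down an augmented fourth from B#5: F#5 (6 semitones down).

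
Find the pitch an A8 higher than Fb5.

F6

The letter stays F (same as the start), shifted an octave up.
Moving 13 semitones up from Fb5 (the size of an augmented octave) reaches F6.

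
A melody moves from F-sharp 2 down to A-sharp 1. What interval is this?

Descending from F#2 to A#1 is the same interval as ascending A#1 to F#2.
A to F spans six letter names (A-B-C-D-E-F), so the interval is some kind of sixth.
A#1 to F#2 is 8 semitones, a half step short of the major sixth (9), so this is minor.

minor sixth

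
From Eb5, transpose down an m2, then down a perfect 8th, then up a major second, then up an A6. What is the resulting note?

Down a minor second from Eb5: D5 (1 semitone down).
A perfect octave down from D5 is D4.
D4 up a major second → E4 (2 semitones).
An augmented sixth up from E4 is C##5.

C##5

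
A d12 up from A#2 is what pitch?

E4

Five letters up from A (plus an octave) reaches E.
A diminished twelfth spans 18 semitones, so from A#2 the target pitch is E4.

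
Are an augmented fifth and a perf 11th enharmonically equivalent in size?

No

An augmented fifth spans 8 semitones; a perfect eleventh spans 17 semitones. They differ by 9.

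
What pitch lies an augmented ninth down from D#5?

C4

Two letters down from D (plus an octave) reaches C.
An augmented ninth spans 15 semitones, so from D#5 the target pitch is C4.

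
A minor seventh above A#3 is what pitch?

G#4

Seven letter names up from A: G.
A minor seventh spans 10 semitones, so from A#3 the target pitch is G#4.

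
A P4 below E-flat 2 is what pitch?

B-flat 1

The fourth takes the letter from E down to B.
A perfect fourth is 5 semitones; 5 semitones down from Eb2 gives Bb1.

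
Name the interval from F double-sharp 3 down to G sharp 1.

Descending from F##3 to G#1 is the same interval as ascending G#1 to F##3.
G to F spans seven letter names (G-A-B-C-D-E-F), plus an octave — that makes it a fourteenth of some quality.
The major fourteenth spans 23 semitones, and G#1 to F##3 is exactly 23 semitones — so this is a major fourteenth.
(Equivalently, a compound major seventh: a major seventh plus an octave.)

major fourteenth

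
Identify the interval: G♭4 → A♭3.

Descending from Gb4 to Ab3 is the same interval as ascending Ab3 to Gb4.
A to G spans seven letter names (A-B-C-D-E-F-G) — that makes it a seventh of some quality.
A major seventh would be 11 semitones, but Ab3 to Gb4 is 10 — one semitone narrower, making it a minor seventh.

minor 7th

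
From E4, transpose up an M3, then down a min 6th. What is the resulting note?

A major third up from E4 is G#4.
A minor sixth down from G#4 is B#3.

B#3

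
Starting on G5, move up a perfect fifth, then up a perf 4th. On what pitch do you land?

G6

A perfect fifth up from G5 is D6.
Up a perfect fourth from D6: G6 (5 semitones up).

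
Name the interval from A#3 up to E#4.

A to E spans five letter names (A-B-C-D-E): a fifth.
Counting semitones, A#3→E#4 is 7, which is the perfect fifth.

perfect 5th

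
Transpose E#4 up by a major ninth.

F##5

Counting two letter names plus an octave up from E lands on F.
Moving 14 semitones up from E#4 (the size of a major ninth) reaches F##5.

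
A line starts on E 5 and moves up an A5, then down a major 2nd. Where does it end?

A sharp 5

An augmented fifth up from E5 is B#5.
Down a major second from B#5: A#5 (2 semitones down).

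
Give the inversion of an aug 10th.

diminished 6th

First reduce the compound augmented tenth to its simple form, an augmented third.
The rule of nine gives the new number: 9 − 3 = 6, so a third becomes a sixth.
Quality inverts too: augmented becomes diminished. That makes the inversion a diminished sixth.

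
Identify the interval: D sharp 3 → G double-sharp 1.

Descending from D#3 to G##1 is the same interval as ascending G##1 to D#3.
G to D spans five letter names (G-A-B-C-D), plus an octave — that makes it a twelfth of some quality.
A perfect twelfth would be 19 semitones; G##1 to D#3 is 18, one semitone narrower, so the interval is diminished.
(Equivalently, a compound diminished fifth: a diminished fifth plus an octave.)

diminished twelfth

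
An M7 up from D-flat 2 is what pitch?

C 3

Seven letter names up from D: C.
A major seventh is 11 semitones; 11 semitones up from Db2 gives C3.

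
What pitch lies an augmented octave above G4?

G#5

The letter stays G (same as the start), shifted an octave up.
An augmented octave is 13 semitones; 13 semitones up from G4 gives G#5.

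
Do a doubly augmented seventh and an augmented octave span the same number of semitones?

A doubly augmented seventh = 13 semitones = an augmented octave; enharmonically equal.

Yes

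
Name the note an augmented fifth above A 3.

Counting five letter names up from A lands on E.
Moving 8 semitones up from A3 (the size of an augmented fifth) reaches E#4.

E-sharp 4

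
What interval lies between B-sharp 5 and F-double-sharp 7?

B to F spans five letter names (B-C-D-E-F), plus an octave, so the interval is some kind of twelfth.
Counting semitones, B#5→F##7 is 19, which is the perfect twelfth.
(Equivalently, a compound perfect fifth: a perfect fifth plus an octave.)

perfect twelfth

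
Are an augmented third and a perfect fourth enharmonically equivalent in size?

Yes

Both span 5 semitones: an augmented third and a perfect fourth are the same chromatic distance.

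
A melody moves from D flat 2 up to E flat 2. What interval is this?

M2

D to E spans two letter names (D-E) — that makes it a second of some quality.
Counting semitones, Db2→Eb2 is 2, which is the major second.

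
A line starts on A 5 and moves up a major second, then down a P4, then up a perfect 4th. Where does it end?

B 5

A5 up a major second → B5 (2 semitones).
B5 down a perfect fourth → F#5 (5 semitones).
Up a perfect fourth from F#5: B5 (5 semitones up).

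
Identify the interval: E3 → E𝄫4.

dd8

E to E is the same letter name, plus an octave: an octave.
A perfect octave would be 12 semitones; E3 to Ebb4 is 10, two semitones narrower, so the interval is doubly diminished.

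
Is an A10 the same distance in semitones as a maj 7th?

An augmented tenth is 17 semitones but a major seventh is 11 semitones — different sizes.

No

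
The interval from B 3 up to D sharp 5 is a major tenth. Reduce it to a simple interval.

M3

Take out an octave (7 from the number): 10 − 7 = 3.
That makes a major tenth a compound major third — an octave plus a major third.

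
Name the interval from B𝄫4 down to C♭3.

minor fourteenth

Descending from Bbb4 to Cb3 is the same interval as ascending Cb3 to Bbb4.
C to B spans seven letter names (C-D-E-F-G-A-B), plus an octave: a fourteenth.
A major fourteenth would be 23 semitones, but Cb3 to Bbb4 is 22 — one semitone narrower, making it a minor fourteenth.
(Equivalently, a compound minor seventh: a minor seventh plus an octave.)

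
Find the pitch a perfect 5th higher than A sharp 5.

The fifth takes the letter from A up to E.
Moving 7 semitones up from A#5 (the size of a perfect fifth) reaches E#6.

E sharp 6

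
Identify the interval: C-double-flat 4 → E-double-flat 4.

major 3rd

C to E spans three letter names (C-D-E) — that makes it a third of some quality.
Counting semitones, Cbb4→Ebb4 is 4, which is the major third.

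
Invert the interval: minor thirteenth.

major 3rd

First reduce the compound minor thirteenth to its simple form, a minor sixth.
Interval numbers invert to sum to nine: 6 + 3 = 9, so a sixth inverts to a third.
Quality inverts too: minor becomes major. That makes the inversion a major third.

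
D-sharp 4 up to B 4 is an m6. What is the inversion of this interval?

M3

Inverted interval numbers add to nine, so a sixth pairs with a third (6 + 3 = 9).
Quality inverts too: minor becomes major. That makes the inversion a major third.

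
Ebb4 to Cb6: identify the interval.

major thirteenth

E to C spans six letter names (E-F-G-A-B-C), plus an octave, so the interval is some kind of thirteenth.
Counting semitones, Ebb4→Cb6 is 21, which is the major thirteenth.
(Equivalently, a compound major sixth: a major sixth plus an octave.)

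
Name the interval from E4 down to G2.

major thirteenth

Descending from E4 to G2 is the same interval as ascending G2 to E4.
G to E spans six letter names (G-A-B-C-D-E), plus an octave, so the interval is some kind of thirteenth.
The major thirteenth spans 21 semitones, and G2 to E4 is exactly 21 semitones — so this is a major thirteenth.
(Equivalently, a compound major sixth: a major sixth plus an octave.)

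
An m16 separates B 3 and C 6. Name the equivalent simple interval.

m2

Subtracting seven from the interval number removes an octave: 16 − 14 = 2.
So a minor sixteenth is 2 octaves plus a minor second. The quality is unchanged.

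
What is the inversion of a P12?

First reduce the compound perfect twelfth to its simple form, a perfect fifth.
The rule of nine gives the new number: 9 − 5 = 4, so a fifth becomes a fourth.
Quality inverts too: perfect stays perfect. That makes the inversion a perfect fourth.

perfect fourth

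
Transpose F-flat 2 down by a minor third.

D-flat 2

The third takes the letter from F down to D.
Moving 3 semitones down from Fb2 (the size of a minor third) reaches Db2.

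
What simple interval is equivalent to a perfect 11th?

Each octave removed subtracts seven from the number: 11 − 7 = 4.
That makes a perfect eleventh a compound perfect fourth — an octave plus a perfect fourth.

perfect 4th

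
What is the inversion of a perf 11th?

perfect fifth

First reduce the compound perfect eleventh to its simple form, a perfect fourth.
The rule of nine gives the new number: 9 − 4 = 5, so a fourth becomes a fifth.
And perfect stays perfect under inversion, so we get a perfect fifth.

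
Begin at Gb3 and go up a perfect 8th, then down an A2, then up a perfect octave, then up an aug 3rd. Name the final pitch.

Ab5

Up a perfect octave from Gb3: Gb4 (12 semitones up).
An augmented second down from Gb4 is Fbb4.
Up a perfect octave from Fbb4: Fbb5 (12 semitones up).
An augmented third up from Fbb5 is Ab5.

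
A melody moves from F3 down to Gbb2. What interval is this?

Descending from F3 to Gbb2 is the same interval as ascending Gbb2 to F3.
G to F spans seven letter names (G-A-B-C-D-E-F): a seventh.
A major seventh would be 11 semitones; Gbb2 to F3 is 12, one semitone wider, so the interval is augmented.

A7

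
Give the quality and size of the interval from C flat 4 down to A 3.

Descending from Cb4 to A3 is the same interval as ascending A3 to Cb4.
A to C spans three letter names (A-B-C): a third.
The major third is 4 semitones; here we have 2, two semitones narrower: diminished.

diminished 3rd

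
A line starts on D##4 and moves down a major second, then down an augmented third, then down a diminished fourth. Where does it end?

E#3

A major second down from D##4 is C##4.
An augmented third down from C##4 is A3.
A3 down a diminished fourth → E#3 (4 semitones).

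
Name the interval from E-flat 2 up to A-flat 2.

perfect 4th

E to A spans four letter names (E-F-G-A): a fourth.
Counting semitones, Eb2→Ab2 is 5, which is the perfect fourth.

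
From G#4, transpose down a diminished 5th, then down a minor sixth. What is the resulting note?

E##3

A diminished fifth down from G#4 is C##4.
C##4 down a minor sixth → E##3 (8 semitones).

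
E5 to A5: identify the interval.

P4

E to A spans four letter names (E-F-G-A) — that makes it a fourth of some quality.
E5 to A5 is 5 semitones, matching the perfect fourth exactly, so the quality is perfect.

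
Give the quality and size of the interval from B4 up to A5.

m7

B to A spans seven letter names (B-C-D-E-F-G-A), so the interval is some kind of seventh.
B4 to A5 is 10 semitones, a half step short of the major seventh (11), so this is minor.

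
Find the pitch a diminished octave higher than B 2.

The letter stays B (same as the start), shifted an octave up.
A diminished octave is 11 semitones; 11 semitones up from B2 gives Bb3.

B-flat 3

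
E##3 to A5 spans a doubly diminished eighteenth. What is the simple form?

Subtracting seven from the interval number removes an octave: 18 − 14 = 4.
Quality carries through unchanged, so the simple form is a doubly diminished fourth.

dd4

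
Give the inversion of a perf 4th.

Inverted interval numbers add to nine, so a fourth pairs with a fifth (4 + 5 = 9).
And perfect stays perfect under inversion, so we get a perfect fifth.

P5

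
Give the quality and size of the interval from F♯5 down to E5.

Descending from F#5 to E5 is the same interval as ascending E5 to F#5.
E to F spans two letter names (E-F) — that makes it a second of some quality.
Counting semitones, E5→F#5 is 2, which is the major second.

M2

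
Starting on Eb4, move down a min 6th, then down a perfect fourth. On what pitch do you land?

Down a minor sixth from Eb4: G3 (8 semitones down).
Down a perfect fourth from G3: D3 (5 semitones down).

D3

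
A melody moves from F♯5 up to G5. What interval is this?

minor 2nd

F to G spans two letter names (F-G) — that makes it a second of some quality.
F#5 to G5 is 1 semitone, a half step short of the major second (2), so this is minor.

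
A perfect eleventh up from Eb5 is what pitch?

Ab6

Four letters up from E (plus an octave) reaches A.
Moving 17 semitones up from Eb5 (the size of a perfect eleventh) reaches Ab6.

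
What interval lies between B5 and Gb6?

diminished sixth

B to G spans six letter names (B-C-D-E-F-G) — that makes it a sixth of some quality.
The major sixth is 9 semitones; here we have 7, two semitones narrower: diminished.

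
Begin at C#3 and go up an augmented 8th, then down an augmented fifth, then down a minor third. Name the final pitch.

D#3

An augmented octave up from C#3 is C##4.
Down an augmented fifth from C##4: F#3 (8 semitones down).
A minor third down from F#3 is D#3.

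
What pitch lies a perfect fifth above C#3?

Counting five letter names up from C lands on G.
A perfect fifth spans 7 semitones, so from C#3 the target pitch is G#3.

G#3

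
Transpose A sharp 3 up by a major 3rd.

C double-sharp 4

The third takes the letter from A up to C.
Moving 4 semitones up from A#3 (the size of a major third) reaches C##4.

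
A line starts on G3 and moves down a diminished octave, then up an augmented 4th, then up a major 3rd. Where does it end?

E##3

A diminished octave down from G3 is G#2.
Up an augmented fourth from G#2: C##3 (6 semitones up).
Up a major third from C##3: E##3 (4 semitones up).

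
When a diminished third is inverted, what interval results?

The rule of nine gives the new number: 9 − 3 = 6, so a third becomes a sixth.
Quality inverts too: diminished becomes augmented. That makes the inversion an augmented sixth.

augmented 6th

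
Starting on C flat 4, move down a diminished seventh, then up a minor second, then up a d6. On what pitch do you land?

A diminished seventh down from Cb4 is D3.
Up a minor second from D3: Eb3 (1 semitone up).
A diminished sixth up from Eb3 is Cbb4.

C double-flat 4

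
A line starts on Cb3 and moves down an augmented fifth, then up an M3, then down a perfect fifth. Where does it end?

An augmented fifth down from Cb3 is Fbb2.
Up a major third from Fbb2: Abb2 (4 semitones up).
Down a perfect fifth from Abb2: Dbb2 (7 semitones down).

Dbb2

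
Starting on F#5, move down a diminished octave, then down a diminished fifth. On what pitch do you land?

B##3

A diminished octave down from F#5 is F##4.
Down a diminished fifth from F##4: B##3 (6 semitones down).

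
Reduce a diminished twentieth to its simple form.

d6

Take out 2 octaves (14 from the number): 20 − 14 = 6.
That makes a diminished twentieth a compound diminished sixth — 2 octaves plus a diminished sixth.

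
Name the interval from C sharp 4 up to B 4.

minor seventh

C to B spans seven letter names (C-D-E-F-G-A-B): a seventh.
C#4 to B4 is 10 semitones, a half step short of the major seventh (11), so this is minor.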